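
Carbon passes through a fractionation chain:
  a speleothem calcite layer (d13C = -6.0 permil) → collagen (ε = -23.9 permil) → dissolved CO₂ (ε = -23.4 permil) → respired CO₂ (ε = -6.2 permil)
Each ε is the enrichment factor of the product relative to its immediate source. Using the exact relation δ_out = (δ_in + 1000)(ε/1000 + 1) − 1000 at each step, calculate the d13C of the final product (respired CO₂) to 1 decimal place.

step 1: δ = (-6.00 + 1000)·(-23.9/1000 + 1) − 1000 = -29.76 permil
step 2: δ = (-29.76 + 1000)·(-23.4/1000 + 1) − 1000 = -52.46 permil
step 3: δ = (-52.46 + 1000)·(-6.2/1000 + 1) − 1000 = -58.34 permil

-58.3 permil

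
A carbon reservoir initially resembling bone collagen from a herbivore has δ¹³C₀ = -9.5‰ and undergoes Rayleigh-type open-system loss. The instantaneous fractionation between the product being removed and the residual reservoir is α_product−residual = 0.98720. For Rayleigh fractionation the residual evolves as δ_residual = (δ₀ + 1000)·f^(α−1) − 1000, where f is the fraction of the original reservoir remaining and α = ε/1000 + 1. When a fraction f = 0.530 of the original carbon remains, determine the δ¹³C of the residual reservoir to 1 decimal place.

-1.4‰

Rayleigh residual: δ_res = (δ₀ + 1000)·f^(α−1) − 1000
α − 1 = -0.01280
f^(α−1) = 0.530^(-0.01280) = 1.008160
δ_res = (-9.5 + 1000) × 1.008160 − 1000 = 998.582 − 1000 = -1.42‰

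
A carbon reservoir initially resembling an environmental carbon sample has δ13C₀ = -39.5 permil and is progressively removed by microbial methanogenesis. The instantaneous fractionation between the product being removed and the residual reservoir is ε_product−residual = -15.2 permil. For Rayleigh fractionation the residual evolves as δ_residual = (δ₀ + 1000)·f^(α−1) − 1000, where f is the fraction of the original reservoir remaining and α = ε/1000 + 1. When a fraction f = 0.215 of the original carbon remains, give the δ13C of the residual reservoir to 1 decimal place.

Rayleigh residual: δ_res = (δ₀ + 1000)·f^(α−1) − 1000
α = ε/1000 + 1 = 0.98480, so α − 1 = -0.01520
f^(α−1) = 0.215^(-0.01520) = 1.023639
δ_res = (-39.5 + 1000) × 1.023639 − 1000 = 983.206 − 1000 = -16.79 permil

-16.8 permil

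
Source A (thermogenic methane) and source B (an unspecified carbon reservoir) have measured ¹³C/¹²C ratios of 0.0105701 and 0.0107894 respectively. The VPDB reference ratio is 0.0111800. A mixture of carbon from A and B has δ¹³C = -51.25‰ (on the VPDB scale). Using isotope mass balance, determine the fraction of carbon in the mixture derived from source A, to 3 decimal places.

0.832

δ_A = (0.0105701/0.0111800 − 1)×1000 = (0.945447 − 1)×1000 = -54.553‰
δ_B = (0.0107894/0.0111800 − 1)×1000 = (0.965063 − 1)×1000 = -34.937‰
f_A = (δ_mix − δ_B)/(δ_A − δ_B) = (-51.25 − (-34.937))/(-54.553 − (-34.937))
f_A = -16.313 / -19.615 = 0.8316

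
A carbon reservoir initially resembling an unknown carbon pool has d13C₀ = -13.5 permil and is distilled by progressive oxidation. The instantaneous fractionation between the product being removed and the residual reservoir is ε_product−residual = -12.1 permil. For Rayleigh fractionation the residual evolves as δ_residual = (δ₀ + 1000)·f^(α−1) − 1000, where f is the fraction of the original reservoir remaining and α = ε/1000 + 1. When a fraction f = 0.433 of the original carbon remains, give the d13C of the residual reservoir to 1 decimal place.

-3.5 permil

Rayleigh residual: δ_res = (δ₀ + 1000)·f^(α−1) − 1000
α = ε/1000 + 1 = 0.98790, so α − 1 = -0.01210
f^(α−1) = 0.433^(-0.01210) = 1.010179
δ_res = (-13.5 + 1000) × 1.010179 − 1000 = 996.542 − 1000 = -3.46 permil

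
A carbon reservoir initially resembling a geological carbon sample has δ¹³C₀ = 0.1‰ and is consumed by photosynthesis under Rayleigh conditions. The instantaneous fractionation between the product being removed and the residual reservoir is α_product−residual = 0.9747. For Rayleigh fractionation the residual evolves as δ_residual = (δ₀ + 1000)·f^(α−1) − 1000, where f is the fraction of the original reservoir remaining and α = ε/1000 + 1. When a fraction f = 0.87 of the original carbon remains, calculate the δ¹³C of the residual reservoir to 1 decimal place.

3.6‰

Rayleigh residual: δ_res = (δ₀ + 1000)·f^(α−1) − 1000
α − 1 = -0.02530
f^(α−1) = 0.87^(-0.02530) = 1.003530
δ_res = (0.1 + 1000) × 1.003530 − 1000 = 1003.630 − 1000 = 3.63‰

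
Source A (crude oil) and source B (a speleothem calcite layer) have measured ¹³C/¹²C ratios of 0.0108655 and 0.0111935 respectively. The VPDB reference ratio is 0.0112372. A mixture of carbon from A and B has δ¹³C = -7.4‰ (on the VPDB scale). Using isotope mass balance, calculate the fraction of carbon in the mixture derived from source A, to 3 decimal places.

δ_A = (0.0108655/0.0112372 − 1)×1000 = (0.966922 − 1)×1000 = -33.078‰
δ_B = (0.0111935/0.0112372 − 1)×1000 = (0.996111 − 1)×1000 = -3.889‰
f_A = (δ_mix − δ_B)/(δ_A − δ_B) = (-7.4 − (-3.889))/(-33.078 − (-3.889))
f_A = -3.511 / -29.189 = 0.1203

0.120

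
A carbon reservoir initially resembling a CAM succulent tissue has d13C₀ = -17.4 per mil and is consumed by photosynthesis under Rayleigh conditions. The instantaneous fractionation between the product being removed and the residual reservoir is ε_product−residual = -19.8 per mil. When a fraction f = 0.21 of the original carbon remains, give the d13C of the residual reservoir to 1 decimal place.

13.4 per mil

Rayleigh residual: δ_res = (δ₀ + 1000)·f^(α−1) − 1000
α = ε/1000 + 1 = 0.98020, so α − 1 = -0.01980
f^(α−1) = 0.21^(-0.01980) = 1.031383
δ_res = (-17.4 + 1000) × 1.031383 − 1000 = 1013.437 − 1000 = 13.44 per mil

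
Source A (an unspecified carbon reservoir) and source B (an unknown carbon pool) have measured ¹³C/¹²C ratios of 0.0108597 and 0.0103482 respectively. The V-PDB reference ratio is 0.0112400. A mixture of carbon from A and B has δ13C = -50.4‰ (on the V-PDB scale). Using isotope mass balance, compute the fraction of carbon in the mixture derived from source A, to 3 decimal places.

δ_A = (0.0108597/0.0112400 − 1)×1000 = (0.966165 − 1)×1000 = -33.835‰
δ_B = (0.0103482/0.0112400 − 1)×1000 = (0.920658 − 1)×1000 = -79.342‰
f_A = (δ_mix − δ_B)/(δ_A − δ_B) = (-50.4 − (-79.342))/(-33.835 − (-79.342))
f_A = 28.942 / 45.507 = 0.6360

0.636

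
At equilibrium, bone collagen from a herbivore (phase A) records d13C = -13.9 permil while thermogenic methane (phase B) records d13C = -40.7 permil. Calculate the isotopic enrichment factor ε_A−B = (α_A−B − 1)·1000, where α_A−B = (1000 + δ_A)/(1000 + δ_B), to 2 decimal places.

27.94 permil

α_A−B = (1000 + -13.9) / (1000 + -40.7) = 986.1 / 959.3 = 1.027937
ε_A−B = (1.027937 − 1) × 1000 = 27.937 permil
(The approximation ε ≈ δ_A − δ_B would give 26.8 permil.)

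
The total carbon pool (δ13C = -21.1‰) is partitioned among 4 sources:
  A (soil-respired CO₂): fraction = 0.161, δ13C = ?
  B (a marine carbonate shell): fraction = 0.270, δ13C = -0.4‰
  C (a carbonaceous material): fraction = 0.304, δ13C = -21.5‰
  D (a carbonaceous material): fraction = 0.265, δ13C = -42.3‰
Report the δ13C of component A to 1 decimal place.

Isotope mass balance: δ_bulk = Σ fᵢ·δᵢ.
-21.1 = 0.161×δ_A + 0.270×(-0.4) + 0.304×(-21.5) + 0.265×(-42.3)
0.161·δ_A = -21.1 − (-17.854) = -3.247
δ_A = -3.247 / 0.161 = -20.16‰

-20.2‰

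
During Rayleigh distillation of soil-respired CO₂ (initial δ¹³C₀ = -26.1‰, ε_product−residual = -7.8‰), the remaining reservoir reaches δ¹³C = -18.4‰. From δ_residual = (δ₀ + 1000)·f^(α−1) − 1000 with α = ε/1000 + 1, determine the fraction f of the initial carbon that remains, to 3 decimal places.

0.364

α − 1 = ε/1000 = -0.0078
(δ_res + 1000)/(δ₀ + 1000) = (-18.4 + 1000)/(-26.1 + 1000) = 981.6/973.9 = 1.007906
f = 1.007906^(1/-0.0078) = exp(ln(1.007906)/-0.0078) = exp(0.00788/-0.0078)
f = exp(-1.0096) = 0.3643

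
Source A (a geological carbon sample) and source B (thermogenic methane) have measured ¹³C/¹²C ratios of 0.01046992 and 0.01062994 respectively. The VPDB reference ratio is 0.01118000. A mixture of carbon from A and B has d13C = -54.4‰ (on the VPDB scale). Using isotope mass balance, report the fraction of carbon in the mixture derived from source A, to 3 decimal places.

δ_A = (0.01046992/0.01118000 − 1)×1000 = (0.936487 − 1)×1000 = -63.513‰
δ_B = (0.01062994/0.01118000 − 1)×1000 = (0.950800 − 1)×1000 = -49.200‰
f_A = (δ_mix − δ_B)/(δ_A − δ_B) = (-54.4 − (-49.200))/(-63.513 − (-49.200))
f_A = -5.200 / -14.313 = 0.3633

0.363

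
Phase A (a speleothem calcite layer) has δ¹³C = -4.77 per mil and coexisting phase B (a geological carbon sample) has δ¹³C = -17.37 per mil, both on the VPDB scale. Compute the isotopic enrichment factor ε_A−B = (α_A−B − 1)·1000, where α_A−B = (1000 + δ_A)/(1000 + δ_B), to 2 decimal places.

12.82 per mil

α_A−B = (1000 + -4.77) / (1000 + -17.37) = 995.23 / 982.63 = 1.012823
ε_A−B = (1.012823 − 1) × 1000 = 12.823 per mil
(The approximation ε ≈ δ_A − δ_B would give 12.60 per mil.)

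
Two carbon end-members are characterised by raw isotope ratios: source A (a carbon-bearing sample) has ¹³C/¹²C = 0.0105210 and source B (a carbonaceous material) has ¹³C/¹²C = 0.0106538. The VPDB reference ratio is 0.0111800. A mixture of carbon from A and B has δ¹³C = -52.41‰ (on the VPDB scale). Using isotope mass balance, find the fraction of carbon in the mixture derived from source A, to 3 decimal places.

0.450

δ_A = (0.0105210/0.0111800 − 1)×1000 = (0.941055 − 1)×1000 = -58.945‰
δ_B = (0.0106538/0.0111800 − 1)×1000 = (0.952934 − 1)×1000 = -47.066‰
f_A = (δ_mix − δ_B)/(δ_A − δ_B) = (-52.41 − (-47.066))/(-58.945 − (-47.066))
f_A = -5.344 / -11.878 = 0.4499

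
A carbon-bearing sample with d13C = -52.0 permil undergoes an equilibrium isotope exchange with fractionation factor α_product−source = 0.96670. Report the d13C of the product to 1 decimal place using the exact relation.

δ_product = (δ_source + 1000)·α − 1000
δ_product = (-52.0 + 1000) × 0.96670 − 1000
δ_product = 916.432 − 1000 = -83.57 permil

-83.6 permil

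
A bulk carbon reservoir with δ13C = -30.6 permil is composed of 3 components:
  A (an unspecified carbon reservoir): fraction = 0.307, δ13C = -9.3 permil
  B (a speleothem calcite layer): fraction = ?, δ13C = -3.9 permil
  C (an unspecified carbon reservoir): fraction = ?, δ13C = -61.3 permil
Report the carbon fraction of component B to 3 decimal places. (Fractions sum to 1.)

Let f_B and f_C be the unknown fractions; fractions sum to 1 so f_B + f_C = 0.693.
Mass balance: Σ fᵢ·δᵢ = δ_bulk ⇒ f_B·(-3.9) + f_C·(-61.3) = -30.6 − (-2.855) = -27.745
Substitute f_C = 0.693 − f_B:
f_B·(-3.9 − -61.3) = -27.745 − 0.693×(-61.3) = 14.736
f_B = 14.736 / 57.4 = 0.2567

0.257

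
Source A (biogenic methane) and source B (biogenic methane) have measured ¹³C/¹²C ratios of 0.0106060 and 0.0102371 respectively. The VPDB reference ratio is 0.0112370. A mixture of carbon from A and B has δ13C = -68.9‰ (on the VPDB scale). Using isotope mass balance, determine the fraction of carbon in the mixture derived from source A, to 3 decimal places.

0.612

δ_A = (0.0106060/0.0112370 − 1)×1000 = (0.943846 − 1)×1000 = -56.154‰
δ_B = (0.0102371/0.0112370 − 1)×1000 = (0.911017 − 1)×1000 = -88.983‰
f_A = (δ_mix − δ_B)/(δ_A − δ_B) = (-68.9 − (-88.983))/(-56.154 − (-88.983))
f_A = 20.083 / 32.829 = 0.6117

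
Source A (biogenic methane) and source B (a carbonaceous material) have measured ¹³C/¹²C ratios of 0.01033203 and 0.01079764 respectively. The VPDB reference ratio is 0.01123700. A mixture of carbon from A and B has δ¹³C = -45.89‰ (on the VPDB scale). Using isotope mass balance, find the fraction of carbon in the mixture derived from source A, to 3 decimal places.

0.164

δ_A = (0.01033203/0.01123700 − 1)×1000 = (0.919465 − 1)×1000 = -80.535‰
δ_B = (0.01079764/0.01123700 − 1)×1000 = (0.960901 − 1)×1000 = -39.099‰
f_A = (δ_mix − δ_B)/(δ_A − δ_B) = (-45.89 − (-39.099))/(-80.535 − (-39.099))
f_A = -6.791 / -41.435 = 0.1639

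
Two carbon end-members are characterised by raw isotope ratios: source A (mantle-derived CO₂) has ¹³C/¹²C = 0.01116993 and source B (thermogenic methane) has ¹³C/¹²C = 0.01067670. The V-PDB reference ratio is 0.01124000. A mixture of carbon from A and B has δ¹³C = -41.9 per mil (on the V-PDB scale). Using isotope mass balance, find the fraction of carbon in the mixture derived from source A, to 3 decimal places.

δ_A = (0.01116993/0.01124000 − 1)×1000 = (0.993766 − 1)×1000 = -6.234 per mil
δ_B = (0.01067670/0.01124000 − 1)×1000 = (0.949884 − 1)×1000 = -50.116 per mil
f_A = (δ_mix − δ_B)/(δ_A − δ_B) = (-41.9 − (-50.116))/(-6.234 − (-50.116))
f_A = 8.216 / 43.882 = 0.1872

0.187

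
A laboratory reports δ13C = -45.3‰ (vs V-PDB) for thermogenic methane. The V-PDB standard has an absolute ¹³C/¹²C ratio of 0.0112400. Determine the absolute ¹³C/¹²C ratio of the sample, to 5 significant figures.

0.010731

R_sample = R_standard × (δ13C/1000 + 1)
R_sample = 0.0112400 × (-45.3/1000 + 1) = 0.0112400 × 0.954700
R_sample = 0.0107308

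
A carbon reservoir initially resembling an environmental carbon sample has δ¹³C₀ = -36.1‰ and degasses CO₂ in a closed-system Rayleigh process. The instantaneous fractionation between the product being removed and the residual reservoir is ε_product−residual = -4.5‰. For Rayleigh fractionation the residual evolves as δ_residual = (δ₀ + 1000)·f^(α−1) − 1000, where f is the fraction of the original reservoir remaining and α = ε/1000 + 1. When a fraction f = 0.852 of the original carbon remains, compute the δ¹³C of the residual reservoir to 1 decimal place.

Rayleigh residual: δ_res = (δ₀ + 1000)·f^(α−1) − 1000
α = ε/1000 + 1 = 0.99550, so α − 1 = -0.00450
f^(α−1) = 0.852^(-0.00450) = 1.000721
δ_res = (-36.1 + 1000) × 1.000721 − 1000 = 964.595 − 1000 = -35.41‰

-35.4‰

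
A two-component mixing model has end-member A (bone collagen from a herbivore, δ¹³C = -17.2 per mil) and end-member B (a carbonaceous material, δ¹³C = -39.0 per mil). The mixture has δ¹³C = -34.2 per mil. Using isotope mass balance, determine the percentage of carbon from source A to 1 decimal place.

δ_mix = f_A·δ_A + (1 − f_A)·δ_B  ⇒  f_A = (δ_mix − δ_B)/(δ_A − δ_B)
f_A = (-34.2 − (-39.0)) / (-17.2 − (-39.0))
f_A = 4.8 / 21.8 = 0.2202

22.0%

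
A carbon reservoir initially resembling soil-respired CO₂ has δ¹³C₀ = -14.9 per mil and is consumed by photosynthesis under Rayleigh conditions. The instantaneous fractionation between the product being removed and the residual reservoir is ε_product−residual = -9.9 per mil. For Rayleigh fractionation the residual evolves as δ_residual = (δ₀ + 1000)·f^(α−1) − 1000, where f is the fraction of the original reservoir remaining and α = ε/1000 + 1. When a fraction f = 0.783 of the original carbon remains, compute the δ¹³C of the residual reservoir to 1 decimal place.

-12.5 per mil

Rayleigh residual: δ_res = (δ₀ + 1000)·f^(α−1) − 1000
α = ε/1000 + 1 = 0.99010, so α − 1 = -0.00990
f^(α−1) = 0.783^(-0.00990) = 1.002425
δ_res = (-14.9 + 1000) × 1.002425 − 1000 = 987.489 − 1000 = -12.51 per mil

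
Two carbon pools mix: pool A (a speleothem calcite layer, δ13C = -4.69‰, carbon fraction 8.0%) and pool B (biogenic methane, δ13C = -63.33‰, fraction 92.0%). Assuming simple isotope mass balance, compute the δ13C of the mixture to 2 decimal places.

δ_mix = f_A·δ_A + f_B·δ_B
δ_mix = 0.080 × (-4.69) + 0.920 × (-63.33)
δ_mix = -0.375 + -58.264 = -58.639‰

-58.64‰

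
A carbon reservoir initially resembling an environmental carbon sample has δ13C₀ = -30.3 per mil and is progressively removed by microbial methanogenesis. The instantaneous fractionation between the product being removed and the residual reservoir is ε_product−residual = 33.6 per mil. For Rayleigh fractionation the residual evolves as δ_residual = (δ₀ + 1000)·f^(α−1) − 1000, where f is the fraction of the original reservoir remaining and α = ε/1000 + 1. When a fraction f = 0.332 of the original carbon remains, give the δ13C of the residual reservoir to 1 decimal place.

-65.6 per mil

Rayleigh residual: δ_res = (δ₀ + 1000)·f^(α−1) − 1000
α = ε/1000 + 1 = 1.03360, so α − 1 = 0.03360
f^(α−1) = 0.332^(0.03360) = 0.963630
δ_res = (-30.3 + 1000) × 0.963630 − 1000 = 934.432 − 1000 = -65.57 per mil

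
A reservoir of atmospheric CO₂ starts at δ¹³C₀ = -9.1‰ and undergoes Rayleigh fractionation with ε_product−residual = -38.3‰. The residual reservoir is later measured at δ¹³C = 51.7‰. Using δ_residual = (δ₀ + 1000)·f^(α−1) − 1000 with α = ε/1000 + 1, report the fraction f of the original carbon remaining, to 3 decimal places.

0.211

α − 1 = ε/1000 = -0.0383
(δ_res + 1000)/(δ₀ + 1000) = (51.7 + 1000)/(-9.1 + 1000) = 1051.7/990.9 = 1.061358
f = 1.061358^(1/-0.0383) = exp(ln(1.061358)/-0.0383) = exp(0.05955/-0.0383)
f = exp(-1.5548) = 0.2112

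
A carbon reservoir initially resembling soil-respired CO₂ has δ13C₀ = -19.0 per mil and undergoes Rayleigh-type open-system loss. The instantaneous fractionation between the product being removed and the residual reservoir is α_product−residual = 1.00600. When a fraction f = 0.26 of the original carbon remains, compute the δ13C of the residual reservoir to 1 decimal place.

-26.9 per mil

Rayleigh residual: δ_res = (δ₀ + 1000)·f^(α−1) − 1000
α − 1 = 0.00600
f^(α−1) = 0.26^(0.00600) = 0.991950
δ_res = (-19.0 + 1000) × 0.991950 − 1000 = 973.103 − 1000 = -26.90 per mil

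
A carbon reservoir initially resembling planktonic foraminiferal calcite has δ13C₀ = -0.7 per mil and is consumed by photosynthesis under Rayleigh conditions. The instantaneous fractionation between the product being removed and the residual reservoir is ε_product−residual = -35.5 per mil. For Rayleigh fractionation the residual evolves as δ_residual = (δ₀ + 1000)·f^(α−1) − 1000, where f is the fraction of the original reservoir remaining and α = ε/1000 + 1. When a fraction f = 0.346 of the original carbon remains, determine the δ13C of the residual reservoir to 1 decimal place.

Rayleigh residual: δ_res = (δ₀ + 1000)·f^(α−1) − 1000
α = ε/1000 + 1 = 0.96450, so α − 1 = -0.03550
f^(α−1) = 0.346^(-0.03550) = 1.038396
δ_res = (-0.7 + 1000) × 1.038396 − 1000 = 1037.669 − 1000 = 37.67 per mil

37.7 per mil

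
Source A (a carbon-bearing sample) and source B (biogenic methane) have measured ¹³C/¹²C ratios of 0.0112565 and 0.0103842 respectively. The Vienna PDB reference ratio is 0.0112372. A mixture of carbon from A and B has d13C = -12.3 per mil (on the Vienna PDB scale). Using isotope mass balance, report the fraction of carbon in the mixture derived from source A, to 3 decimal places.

δ_A = (0.0112565/0.0112372 − 1)×1000 = (1.001718 − 1)×1000 = 1.718 per mil
δ_B = (0.0103842/0.0112372 − 1)×1000 = (0.924091 − 1)×1000 = -75.909 per mil
f_A = (δ_mix − δ_B)/(δ_A − δ_B) = (-12.3 − (-75.909))/(1.718 − (-75.909))
f_A = 63.609 / 77.626 = 0.8194

0.819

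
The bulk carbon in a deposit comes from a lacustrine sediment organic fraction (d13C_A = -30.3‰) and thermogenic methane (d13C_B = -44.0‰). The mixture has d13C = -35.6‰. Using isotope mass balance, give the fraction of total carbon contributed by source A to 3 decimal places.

0.613

δ_mix = f_A·δ_A + (1 − f_A)·δ_B  ⇒  f_A = (δ_mix − δ_B)/(δ_A − δ_B)
f_A = (-35.6 − (-44.0)) / (-30.3 − (-44.0))
f_A = 8.4 / 13.7 = 0.6131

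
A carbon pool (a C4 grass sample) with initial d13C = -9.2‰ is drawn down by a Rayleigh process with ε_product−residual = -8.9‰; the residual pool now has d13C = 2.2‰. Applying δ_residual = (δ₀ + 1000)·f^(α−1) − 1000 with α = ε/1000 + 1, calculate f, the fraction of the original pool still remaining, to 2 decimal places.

α − 1 = ε/1000 = -0.0089
(δ_res + 1000)/(δ₀ + 1000) = (2.2 + 1000)/(-9.2 + 1000) = 1002.2/990.8 = 1.011506
f = 1.011506^(1/-0.0089) = exp(ln(1.011506)/-0.0089) = exp(0.01144/-0.0089)
f = exp(-1.2854) = 0.2765

0.28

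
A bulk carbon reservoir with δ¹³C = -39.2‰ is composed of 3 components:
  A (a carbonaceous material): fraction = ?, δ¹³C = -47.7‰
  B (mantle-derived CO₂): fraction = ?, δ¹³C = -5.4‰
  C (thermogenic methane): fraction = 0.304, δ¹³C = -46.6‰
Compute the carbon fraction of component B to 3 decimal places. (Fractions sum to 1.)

0.193

Let f_B and f_A be the unknown fractions; fractions sum to 1 so f_B + f_A = 0.696.
Mass balance: Σ fᵢ·δᵢ = δ_bulk ⇒ f_B·(-5.4) + f_A·(-47.7) = -39.2 − (-14.166) = -25.034
Substitute f_A = 0.696 − f_B:
f_B·(-5.4 − -47.7) = -25.034 − 0.696×(-47.7) = 8.166
f_B = 8.166 / 42.3 = 0.1930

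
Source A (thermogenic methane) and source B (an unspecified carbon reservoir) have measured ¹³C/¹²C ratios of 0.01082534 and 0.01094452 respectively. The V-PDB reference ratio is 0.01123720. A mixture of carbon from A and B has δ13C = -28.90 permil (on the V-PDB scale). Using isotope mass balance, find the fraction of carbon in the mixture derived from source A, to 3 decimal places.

0.269

δ_A = (0.01082534/0.01123720 − 1)×1000 = (0.963349 − 1)×1000 = -36.651 permil
δ_B = (0.01094452/0.01123720 − 1)×1000 = (0.973954 − 1)×1000 = -26.046 permil
f_A = (δ_mix − δ_B)/(δ_A − δ_B) = (-28.90 − (-26.046))/(-36.651 − (-26.046))
f_A = -2.854 / -10.606 = 0.2691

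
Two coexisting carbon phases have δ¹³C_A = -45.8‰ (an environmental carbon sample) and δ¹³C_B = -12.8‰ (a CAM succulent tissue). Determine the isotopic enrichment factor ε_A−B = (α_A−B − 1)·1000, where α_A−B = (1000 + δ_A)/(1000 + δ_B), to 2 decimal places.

α_A−B = (1000 + -45.8) / (1000 + -12.8) = 954.2 / 987.2 = 0.966572
ε_A−B = (0.966572 − 1) × 1000 = -33.428‰
(The approximation ε ≈ δ_A − δ_B would give -33.0‰.)

-33.43‰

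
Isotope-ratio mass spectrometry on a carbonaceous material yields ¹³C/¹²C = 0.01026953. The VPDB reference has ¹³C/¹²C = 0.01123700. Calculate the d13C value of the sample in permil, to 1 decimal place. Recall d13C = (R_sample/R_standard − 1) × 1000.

-86.1 permil

d13C = (R_sample / R_standard − 1) × 1000
R_sample / R_standard = 0.01026953 / 0.01123700 = 0.913903
d13C = (0.913903 − 1) × 1000 = -86.10 permil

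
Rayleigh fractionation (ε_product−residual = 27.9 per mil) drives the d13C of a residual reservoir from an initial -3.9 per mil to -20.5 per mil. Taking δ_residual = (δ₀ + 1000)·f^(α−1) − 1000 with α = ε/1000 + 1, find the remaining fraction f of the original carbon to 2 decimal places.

0.55

α − 1 = ε/1000 = 0.0279
(δ_res + 1000)/(δ₀ + 1000) = (-20.5 + 1000)/(-3.9 + 1000) = 979.5/996.1 = 0.983335
f = 0.983335^(1/0.0279) = exp(ln(0.983335)/0.0279) = exp(-0.01681/0.0279)
f = exp(-0.6023) = 0.5475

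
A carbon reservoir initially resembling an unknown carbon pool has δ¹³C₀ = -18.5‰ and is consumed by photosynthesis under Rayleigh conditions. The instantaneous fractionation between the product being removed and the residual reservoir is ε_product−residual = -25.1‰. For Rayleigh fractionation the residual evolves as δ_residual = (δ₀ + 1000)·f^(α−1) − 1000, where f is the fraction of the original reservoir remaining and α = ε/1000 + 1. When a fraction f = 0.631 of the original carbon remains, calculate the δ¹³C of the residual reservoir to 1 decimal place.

-7.1‰

Rayleigh residual: δ_res = (δ₀ + 1000)·f^(α−1) − 1000
α = ε/1000 + 1 = 0.97490, so α − 1 = -0.02510
f^(α−1) = 0.631^(-0.02510) = 1.011624
δ_res = (-18.5 + 1000) × 1.011624 − 1000 = 992.909 − 1000 = -7.09‰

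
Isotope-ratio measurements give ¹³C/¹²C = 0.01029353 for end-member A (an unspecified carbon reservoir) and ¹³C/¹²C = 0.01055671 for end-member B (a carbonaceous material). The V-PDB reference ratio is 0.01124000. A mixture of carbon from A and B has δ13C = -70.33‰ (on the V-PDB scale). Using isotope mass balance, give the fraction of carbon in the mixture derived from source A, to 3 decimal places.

0.407

δ_A = (0.01029353/0.01124000 − 1)×1000 = (0.915794 − 1)×1000 = -84.206‰
δ_B = (0.01055671/0.01124000 − 1)×1000 = (0.939209 − 1)×1000 = -60.791‰
f_A = (δ_mix − δ_B)/(δ_A − δ_B) = (-70.33 − (-60.791))/(-84.206 − (-60.791))
f_A = -9.539 / -23.415 = 0.4074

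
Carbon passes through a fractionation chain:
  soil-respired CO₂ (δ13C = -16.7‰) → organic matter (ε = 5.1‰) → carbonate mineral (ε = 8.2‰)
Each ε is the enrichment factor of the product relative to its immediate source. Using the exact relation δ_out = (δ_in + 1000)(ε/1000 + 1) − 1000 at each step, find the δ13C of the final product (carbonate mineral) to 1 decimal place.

-3.6‰

step 1: δ = (-16.70 + 1000)·(5.1/1000 + 1) − 1000 = -11.69‰
step 2: δ = (-11.69 + 1000)·(8.2/1000 + 1) − 1000 = -3.58‰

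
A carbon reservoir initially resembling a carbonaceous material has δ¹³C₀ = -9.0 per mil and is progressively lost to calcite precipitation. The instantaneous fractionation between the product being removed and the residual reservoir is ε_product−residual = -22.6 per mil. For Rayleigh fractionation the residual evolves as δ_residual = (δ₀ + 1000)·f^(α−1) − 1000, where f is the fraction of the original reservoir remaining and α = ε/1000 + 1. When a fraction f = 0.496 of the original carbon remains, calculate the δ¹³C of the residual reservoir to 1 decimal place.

6.8 per mil

Rayleigh residual: δ_res = (δ₀ + 1000)·f^(α−1) − 1000
α = ε/1000 + 1 = 0.97740, so α − 1 = -0.02260
f^(α−1) = 0.496^(-0.02260) = 1.015973
δ_res = (-9.0 + 1000) × 1.015973 − 1000 = 1006.829 − 1000 = 6.83 per mil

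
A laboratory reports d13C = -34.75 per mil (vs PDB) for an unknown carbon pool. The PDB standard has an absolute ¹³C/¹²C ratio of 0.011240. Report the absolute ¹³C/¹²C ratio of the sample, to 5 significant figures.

R_sample = R_standard × (d13C/1000 + 1)
R_sample = 0.011240 × (-34.75/1000 + 1) = 0.011240 × 0.965250
R_sample = 0.0108494

0.010849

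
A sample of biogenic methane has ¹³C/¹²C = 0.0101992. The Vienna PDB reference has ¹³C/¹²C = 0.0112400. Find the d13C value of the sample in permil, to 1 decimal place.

-92.6 permil

d13C = (R_sample / R_standard − 1) × 1000
R_sample / R_standard = 0.0101992 / 0.0112400 = 0.907402
d13C = (0.907402 − 1) × 1000 = -92.60 permil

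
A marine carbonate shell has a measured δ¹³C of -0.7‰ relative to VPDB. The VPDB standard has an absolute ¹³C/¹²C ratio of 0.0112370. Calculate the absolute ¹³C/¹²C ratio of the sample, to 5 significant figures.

0.011229

R_sample = R_standard × (δ¹³C/1000 + 1)
R_sample = 0.0112370 × (-0.7/1000 + 1) = 0.0112370 × 0.999300
R_sample = 0.0112291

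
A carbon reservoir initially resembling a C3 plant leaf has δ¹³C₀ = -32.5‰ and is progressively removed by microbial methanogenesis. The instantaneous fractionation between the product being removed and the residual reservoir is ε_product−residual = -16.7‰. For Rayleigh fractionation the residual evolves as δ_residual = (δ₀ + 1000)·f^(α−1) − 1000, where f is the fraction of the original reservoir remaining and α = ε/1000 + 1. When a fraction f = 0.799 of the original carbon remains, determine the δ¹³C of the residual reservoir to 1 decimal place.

Rayleigh residual: δ_res = (δ₀ + 1000)·f^(α−1) − 1000
α = ε/1000 + 1 = 0.98330, so α − 1 = -0.01670
f^(α−1) = 0.799^(-0.01670) = 1.003754
δ_res = (-32.5 + 1000) × 1.003754 − 1000 = 971.132 − 1000 = -28.87‰

-28.9‰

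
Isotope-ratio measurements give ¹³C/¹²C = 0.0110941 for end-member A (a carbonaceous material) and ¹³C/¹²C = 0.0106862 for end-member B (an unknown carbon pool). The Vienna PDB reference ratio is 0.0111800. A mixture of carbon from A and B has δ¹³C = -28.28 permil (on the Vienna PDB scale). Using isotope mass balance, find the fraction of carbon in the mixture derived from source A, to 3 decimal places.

δ_A = (0.0110941/0.0111800 − 1)×1000 = (0.992317 − 1)×1000 = -7.683 permil
δ_B = (0.0106862/0.0111800 − 1)×1000 = (0.955832 − 1)×1000 = -44.168 permil
f_A = (δ_mix − δ_B)/(δ_A − δ_B) = (-28.28 − (-44.168))/(-7.683 − (-44.168))
f_A = 15.888 / 36.485 = 0.4355

0.435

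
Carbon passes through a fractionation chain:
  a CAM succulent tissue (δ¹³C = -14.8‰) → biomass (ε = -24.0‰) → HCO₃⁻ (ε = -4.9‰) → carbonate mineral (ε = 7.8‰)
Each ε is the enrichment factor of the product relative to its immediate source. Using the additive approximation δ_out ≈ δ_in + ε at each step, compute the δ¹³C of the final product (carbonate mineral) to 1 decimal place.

step 1: δ ≈ -14.8 + (-24.0) = -38.8‰
step 2: δ ≈ -38.8 + (-4.9) = -43.7‰
step 3: δ ≈ -43.7 + (7.8) = -35.9‰

-35.9‰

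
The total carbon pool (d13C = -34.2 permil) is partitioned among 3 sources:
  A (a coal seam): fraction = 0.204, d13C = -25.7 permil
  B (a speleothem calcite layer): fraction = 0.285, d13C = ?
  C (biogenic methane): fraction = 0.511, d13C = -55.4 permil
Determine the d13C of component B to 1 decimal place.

-2.3 permil

Isotope mass balance: δ_bulk = Σ fᵢ·δᵢ.
-34.2 = 0.204×(-25.7) + 0.285×δ_B + 0.511×(-55.4)
0.285·δ_B = -34.2 − (-33.552) = -0.648
δ_B = -0.648 / 0.285 = -2.27 permil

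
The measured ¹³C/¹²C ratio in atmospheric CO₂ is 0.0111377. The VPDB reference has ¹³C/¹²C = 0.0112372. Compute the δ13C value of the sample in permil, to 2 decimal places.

δ13C = (R_sample / R_standard − 1) × 1000
R_sample / R_standard = 0.0111377 / 0.0112372 = 0.991145
δ13C = (0.991145 − 1) × 1000 = -8.855 permil

-8.85 permil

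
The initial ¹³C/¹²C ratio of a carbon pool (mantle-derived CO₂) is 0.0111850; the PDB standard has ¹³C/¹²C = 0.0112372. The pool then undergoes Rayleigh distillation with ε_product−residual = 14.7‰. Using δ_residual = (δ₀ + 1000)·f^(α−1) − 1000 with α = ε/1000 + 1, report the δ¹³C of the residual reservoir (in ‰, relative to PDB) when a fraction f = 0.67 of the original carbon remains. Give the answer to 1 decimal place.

-10.5‰

δ₀ = (0.0111850/0.0112372 − 1)×1000 = (0.995355 − 1)×1000 = -4.645‰
α − 1 = ε/1000 = 0.0147
f^(α−1) = 0.67^(0.0147) = 0.994130
δ_res = (-4.645 + 1000) × 0.994130 − 1000 = 989.512 − 1000 = -10.49‰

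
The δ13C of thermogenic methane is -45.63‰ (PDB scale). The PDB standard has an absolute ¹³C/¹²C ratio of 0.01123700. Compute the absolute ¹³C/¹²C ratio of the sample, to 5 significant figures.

R_sample = R_standard × (δ13C/1000 + 1)
R_sample = 0.01123700 × (-45.63/1000 + 1) = 0.01123700 × 0.954370
R_sample = 0.0107243

0.010724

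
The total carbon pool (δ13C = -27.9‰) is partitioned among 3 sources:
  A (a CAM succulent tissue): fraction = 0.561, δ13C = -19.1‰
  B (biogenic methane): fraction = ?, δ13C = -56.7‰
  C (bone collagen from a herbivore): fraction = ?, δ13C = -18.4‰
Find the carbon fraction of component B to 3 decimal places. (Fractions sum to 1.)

0.238

Let f_B and f_C be the unknown fractions; fractions sum to 1 so f_B + f_C = 0.439.
Mass balance: Σ fᵢ·δᵢ = δ_bulk ⇒ f_B·(-56.7) + f_C·(-18.4) = -27.9 − (-10.715) = -17.185
Substitute f_C = 0.439 − f_B:
f_B·(-56.7 − -18.4) = -17.185 − 0.439×(-18.4) = -9.107
f_B = -9.107 / -38.3 = 0.2378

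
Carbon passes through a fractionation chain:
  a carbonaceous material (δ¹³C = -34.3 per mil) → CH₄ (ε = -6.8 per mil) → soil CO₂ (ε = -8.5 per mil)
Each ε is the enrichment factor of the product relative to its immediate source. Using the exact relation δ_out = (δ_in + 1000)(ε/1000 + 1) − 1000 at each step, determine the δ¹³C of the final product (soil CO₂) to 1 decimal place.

-49.0 per mil

step 1: δ = (-34.30 + 1000)·(-6.8/1000 + 1) − 1000 = -40.87 per mil
step 2: δ = (-40.87 + 1000)·(-8.5/1000 + 1) − 1000 = -49.02 per mil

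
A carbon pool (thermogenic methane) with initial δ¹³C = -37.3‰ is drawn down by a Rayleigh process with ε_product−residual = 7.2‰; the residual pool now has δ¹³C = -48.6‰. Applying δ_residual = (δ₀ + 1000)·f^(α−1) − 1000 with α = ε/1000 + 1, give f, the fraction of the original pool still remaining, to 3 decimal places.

0.194

α − 1 = ε/1000 = 0.0072
(δ_res + 1000)/(δ₀ + 1000) = (-48.6 + 1000)/(-37.3 + 1000) = 951.4/962.7 = 0.988262
f = 0.988262^(1/0.0072) = exp(ln(0.988262)/0.0072) = exp(-0.01181/0.0072)
f = exp(-1.6399) = 0.1940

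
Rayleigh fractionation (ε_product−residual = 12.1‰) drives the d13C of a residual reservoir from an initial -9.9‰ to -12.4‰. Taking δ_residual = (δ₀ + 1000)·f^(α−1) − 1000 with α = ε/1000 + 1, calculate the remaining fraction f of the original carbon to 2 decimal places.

α − 1 = ε/1000 = 0.0121
(δ_res + 1000)/(δ₀ + 1000) = (-12.4 + 1000)/(-9.9 + 1000) = 987.6/990.1 = 0.997475
f = 0.997475^(1/0.0121) = exp(ln(0.997475)/0.0121) = exp(-0.00253/0.0121)
f = exp(-0.2089) = 0.8114

0.81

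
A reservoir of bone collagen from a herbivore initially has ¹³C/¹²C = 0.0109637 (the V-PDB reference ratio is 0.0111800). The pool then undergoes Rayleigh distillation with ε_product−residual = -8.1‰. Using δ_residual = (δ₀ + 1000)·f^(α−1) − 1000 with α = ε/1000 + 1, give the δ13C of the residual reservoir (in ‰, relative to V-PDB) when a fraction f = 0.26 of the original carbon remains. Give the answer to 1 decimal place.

-8.6‰

δ₀ = (0.0109637/0.0111800 − 1)×1000 = (0.980653 − 1)×1000 = -19.347‰
α − 1 = ε/1000 = -0.0081
f^(α−1) = 0.26^(-0.0081) = 1.010971
δ_res = (-19.347 + 1000) × 1.010971 − 1000 = 991.412 − 1000 = -8.59‰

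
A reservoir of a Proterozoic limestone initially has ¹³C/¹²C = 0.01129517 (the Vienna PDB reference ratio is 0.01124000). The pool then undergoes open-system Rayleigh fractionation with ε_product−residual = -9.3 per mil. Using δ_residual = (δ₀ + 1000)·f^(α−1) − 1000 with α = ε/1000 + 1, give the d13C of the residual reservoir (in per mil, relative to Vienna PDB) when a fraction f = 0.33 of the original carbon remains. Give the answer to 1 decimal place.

δ₀ = (0.01129517/0.01124000 − 1)×1000 = (1.004908 − 1)×1000 = 4.908 per mil
α − 1 = ε/1000 = -0.0093
f^(α−1) = 0.33^(-0.0093) = 1.010364
δ_res = (4.908 + 1000) × 1.010364 − 1000 = 1015.323 − 1000 = 15.32 per mil

15.3 per mil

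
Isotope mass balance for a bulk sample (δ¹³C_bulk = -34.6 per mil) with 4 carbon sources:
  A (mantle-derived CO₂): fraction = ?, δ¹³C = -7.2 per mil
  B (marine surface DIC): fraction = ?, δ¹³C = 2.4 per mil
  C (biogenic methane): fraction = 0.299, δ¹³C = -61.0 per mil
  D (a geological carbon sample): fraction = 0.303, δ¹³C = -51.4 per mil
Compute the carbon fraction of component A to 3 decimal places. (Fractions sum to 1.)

0.181

Let f_A and f_B be the unknown fractions; fractions sum to 1 so f_A + f_B = 0.398.
Mass balance: Σ fᵢ·δᵢ = δ_bulk ⇒ f_A·(-7.2) + f_B·(2.4) = -34.6 − (-33.813) = -0.787
Substitute f_B = 0.398 − f_A:
f_A·(-7.2 − 2.4) = -0.787 − 0.398×(2.4) = -1.742
f_A = -1.742 / -9.6 = 0.1815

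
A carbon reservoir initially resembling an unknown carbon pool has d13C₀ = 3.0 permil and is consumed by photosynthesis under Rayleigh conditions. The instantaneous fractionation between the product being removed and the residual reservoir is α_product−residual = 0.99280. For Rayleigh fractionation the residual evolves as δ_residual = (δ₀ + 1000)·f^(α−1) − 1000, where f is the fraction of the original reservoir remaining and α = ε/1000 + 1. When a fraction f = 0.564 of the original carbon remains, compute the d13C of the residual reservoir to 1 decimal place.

Rayleigh residual: δ_res = (δ₀ + 1000)·f^(α−1) − 1000
α − 1 = -0.00720
f^(α−1) = 0.564^(-0.00720) = 1.004132
δ_res = (3.0 + 1000) × 1.004132 − 1000 = 1007.144 − 1000 = 7.14 permil

7.1 permil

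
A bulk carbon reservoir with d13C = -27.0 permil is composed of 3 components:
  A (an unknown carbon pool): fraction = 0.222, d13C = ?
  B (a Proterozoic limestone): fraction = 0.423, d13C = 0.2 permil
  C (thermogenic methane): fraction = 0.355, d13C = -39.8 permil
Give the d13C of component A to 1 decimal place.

-58.4 permil

Isotope mass balance: δ_bulk = Σ fᵢ·δᵢ.
-27.0 = 0.222×δ_A + 0.423×(0.2) + 0.355×(-39.8)
0.222·δ_A = -27.0 − (-14.044) = -12.956
δ_A = -12.956 / 0.222 = -58.36 permil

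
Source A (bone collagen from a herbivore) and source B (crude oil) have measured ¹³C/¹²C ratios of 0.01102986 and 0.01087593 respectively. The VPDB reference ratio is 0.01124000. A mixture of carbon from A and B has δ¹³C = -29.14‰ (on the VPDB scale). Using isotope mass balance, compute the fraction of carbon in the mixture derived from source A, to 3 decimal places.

δ_A = (0.01102986/0.01124000 − 1)×1000 = (0.981304 − 1)×1000 = -18.696‰
δ_B = (0.01087593/0.01124000 − 1)×1000 = (0.967609 − 1)×1000 = -32.391‰
f_A = (δ_mix − δ_B)/(δ_A − δ_B) = (-29.14 − (-32.391))/(-18.696 − (-32.391))
f_A = 3.251 / 13.695 = 0.2374

0.237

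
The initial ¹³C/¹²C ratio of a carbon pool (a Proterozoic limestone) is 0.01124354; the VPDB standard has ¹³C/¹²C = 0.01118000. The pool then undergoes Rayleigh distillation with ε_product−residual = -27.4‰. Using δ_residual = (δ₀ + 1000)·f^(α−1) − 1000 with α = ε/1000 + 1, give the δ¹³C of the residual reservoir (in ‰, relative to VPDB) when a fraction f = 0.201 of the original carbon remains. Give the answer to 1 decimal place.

50.9‰

δ₀ = (0.01124354/0.01118000 − 1)×1000 = (1.005683 − 1)×1000 = 5.683‰
α − 1 = ε/1000 = -0.0274
f^(α−1) = 0.201^(-0.0274) = 1.044943
δ_res = (5.683 + 1000) × 1.044943 − 1000 = 1050.881 − 1000 = 50.88‰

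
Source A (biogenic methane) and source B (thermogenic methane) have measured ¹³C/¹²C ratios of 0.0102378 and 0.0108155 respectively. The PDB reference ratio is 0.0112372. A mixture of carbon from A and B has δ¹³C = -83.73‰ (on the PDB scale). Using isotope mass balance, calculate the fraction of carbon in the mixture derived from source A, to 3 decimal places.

0.899

δ_A = (0.0102378/0.0112372 − 1)×1000 = (0.911063 − 1)×1000 = -88.937‰
δ_B = (0.0108155/0.0112372 − 1)×1000 = (0.962473 − 1)×1000 = -37.527‰
f_A = (δ_mix − δ_B)/(δ_A − δ_B) = (-83.73 − (-37.527))/(-88.937 − (-37.527))
f_A = -46.203 / -51.410 = 0.8987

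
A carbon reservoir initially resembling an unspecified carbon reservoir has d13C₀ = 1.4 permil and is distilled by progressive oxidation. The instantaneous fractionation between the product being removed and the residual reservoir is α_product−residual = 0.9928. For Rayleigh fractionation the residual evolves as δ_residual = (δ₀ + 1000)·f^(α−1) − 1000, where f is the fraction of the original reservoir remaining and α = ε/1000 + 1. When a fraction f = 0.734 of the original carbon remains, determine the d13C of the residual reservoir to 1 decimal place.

3.6 permil

Rayleigh residual: δ_res = (δ₀ + 1000)·f^(α−1) − 1000
α − 1 = -0.00720
f^(α−1) = 0.734^(-0.00720) = 1.002229
δ_res = (1.4 + 1000) × 1.002229 − 1000 = 1003.632 − 1000 = 3.63 permil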